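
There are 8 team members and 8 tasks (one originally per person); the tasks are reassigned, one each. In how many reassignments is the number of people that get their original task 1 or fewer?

# with exactly i fixed is C(8,i)·!(8-i); sum over i=0..1:
  i=0: C(8,0)·!8 = 1·14833 = 14833
  i=1: C(8,1)·!7 = 8·1854 = 14832
Total = 29665.

29665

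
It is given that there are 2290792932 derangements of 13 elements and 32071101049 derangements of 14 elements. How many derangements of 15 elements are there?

481066515734

!15 = (15-1)·(!14 + !13) = 14·(32071101049 + 2290792932) = 14·34361893981 = 481066515734.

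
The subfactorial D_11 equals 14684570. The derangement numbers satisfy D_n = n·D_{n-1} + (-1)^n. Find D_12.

176214841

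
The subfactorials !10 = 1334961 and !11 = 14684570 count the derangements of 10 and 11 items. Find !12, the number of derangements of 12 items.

!12 = (12-1)·(!11 + !10) = 11·(14684570 + 1334961) = 11·16019531 = 176214841.

176214841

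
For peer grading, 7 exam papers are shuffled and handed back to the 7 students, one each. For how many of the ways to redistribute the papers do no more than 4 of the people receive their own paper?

5018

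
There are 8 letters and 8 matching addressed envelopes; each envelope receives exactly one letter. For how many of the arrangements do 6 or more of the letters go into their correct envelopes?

Sum C(8,i)·!(8-i) for i = 6..8:
  i=6: C(8,6)·!2 = 28·1 = 28
  i=7: C(8,7)·!1 = 8·0 = 0
  i=8: C(8,8)·!0 = 1·1 = 1
Total = 29.

29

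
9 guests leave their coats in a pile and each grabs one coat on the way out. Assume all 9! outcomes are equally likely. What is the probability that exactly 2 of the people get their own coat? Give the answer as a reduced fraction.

103/560

Favorable outcomes: C(9,2)·!7 = 36·1854 = 66744.
Total outcomes: 9! = 362880.
Probability = 66744/362880 = 103/560.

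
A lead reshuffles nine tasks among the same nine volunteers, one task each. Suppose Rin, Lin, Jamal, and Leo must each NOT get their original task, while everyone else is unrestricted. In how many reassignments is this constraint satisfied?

Inclusion-exclusion on the 4 forbidden self-matches:
Σ_{j=0}^{4} (-1)^j C(4,j)(9-j)!
= C(4,0)·9! - C(4,1)·8! + C(4,2)·7! - C(4,3)·6! + C(4,4)·5!
= 362880 - 161280 + 30240 - 2880 + 120
= 229080

229080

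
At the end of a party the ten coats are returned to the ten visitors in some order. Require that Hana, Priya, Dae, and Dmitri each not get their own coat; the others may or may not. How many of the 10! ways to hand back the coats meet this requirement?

2399760

Inclusion-exclusion on the 4 forbidden self-matches:
Σ_{j=0}^{4} (-1)^j C(4,j)(10-j)!
= C(4,0)·10! - C(4,1)·9! + C(4,2)·8! - C(4,3)·7! + C(4,4)·6!
= 3628800 - 1451520 + 241920 - 20160 + 720
= 2399760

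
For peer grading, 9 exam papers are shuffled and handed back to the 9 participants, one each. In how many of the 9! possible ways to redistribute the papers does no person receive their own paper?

By inclusion-exclusion, !9 = Σ (-1)^k · 9!/k! for k=0..9
= 9! - 9!/1! + 9!/2! - 9!/3! + 9!/4! - 9!/5! + 9!/6! - 9!/7! + 9!/8! - 9!/9!
= 362880 - 362880 + 181440 - 60480 + 15120 - 3024 + 504 - 72 + 9 - 1
= 133496

133496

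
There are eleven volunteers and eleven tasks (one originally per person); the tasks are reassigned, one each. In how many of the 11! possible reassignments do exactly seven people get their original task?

2970

Choose which 7 of the 11 are fixed: C(11,7) = 330.
The other 4 form a derangement: !4 = 9.
Total: 330 × 9 = 2970.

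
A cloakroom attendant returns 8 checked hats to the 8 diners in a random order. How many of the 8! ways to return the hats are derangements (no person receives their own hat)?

!8 is the nearest integer to 8!/e.
8! = 40320, and 40320/e ≈ 14832.90, so !8 = 14833.

14833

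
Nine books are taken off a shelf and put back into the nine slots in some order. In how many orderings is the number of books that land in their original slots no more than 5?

362675

# with exactly i fixed is C(9,i)·!(9-i); sum over i=0..5:
  i=0: C(9,0)·!9 = 1·133496 = 133496
  i=1: C(9,1)·!8 = 9·14833 = 133497
  i=2: C(9,2)·!7 = 36·1854 = 66744
  i=3: C(9,3)·!6 = 84·265 = 22260
  i=4: C(9,4)·!5 = 126·44 = 5544
  i=5: C(9,5)·!4 = 126·9 = 1134
Total = 362675.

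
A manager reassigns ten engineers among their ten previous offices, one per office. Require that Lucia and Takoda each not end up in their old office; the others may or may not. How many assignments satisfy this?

2943360

Inclusion-exclusion on the 2 forbidden self-matches:
Σ_{j=0}^{2} (-1)^j C(2,j)(10-j)!
= C(2,0)·10! - C(2,1)·9! + C(2,2)·8!
= 3628800 - 725760 + 40320
= 2943360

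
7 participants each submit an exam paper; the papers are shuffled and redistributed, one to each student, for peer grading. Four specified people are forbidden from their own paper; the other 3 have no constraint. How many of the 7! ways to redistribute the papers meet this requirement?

2790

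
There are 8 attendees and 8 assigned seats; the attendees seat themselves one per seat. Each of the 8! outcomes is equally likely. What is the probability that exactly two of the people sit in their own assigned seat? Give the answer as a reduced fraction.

Favorable outcomes: C(8,2)·!6 = 28·265 = 7420.
Total outcomes: 8! = 40320.
Probability = 7420/40320 = 53/288.

53/288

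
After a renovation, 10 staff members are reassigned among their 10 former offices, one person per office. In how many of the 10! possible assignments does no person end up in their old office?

1334961

!10 is the nearest integer to 10!/e.
10! = 3628800, and 3628800/e ≈ 1334960.92, so !10 = 1334961.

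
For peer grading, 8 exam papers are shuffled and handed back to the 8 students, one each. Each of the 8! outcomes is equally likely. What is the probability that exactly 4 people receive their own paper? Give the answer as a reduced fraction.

1/64

Favorable outcomes: C(8,4)·!4 = 70·9 = 630.
Total outcomes: 8! = 40320.
Probability = 630/40320 = 1/64.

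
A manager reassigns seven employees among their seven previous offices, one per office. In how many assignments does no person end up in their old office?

The subfactorial !7 = [7!/e] (nearest integer).
7! = 5040, and 5040/e ≈ 1854.11, so !7 = 1854.

1854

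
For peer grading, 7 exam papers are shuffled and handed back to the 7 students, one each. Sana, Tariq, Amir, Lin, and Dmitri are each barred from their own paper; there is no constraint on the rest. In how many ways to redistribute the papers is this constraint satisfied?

Inclusion-exclusion on the 5 forbidden self-matches:
Σ_{j=0}^{5} (-1)^j C(5,j)(7-j)!
= C(5,0)·7! - C(5,1)·6! + C(5,2)·5! - C(5,3)·4! + C(5,4)·3! - C(5,5)·2!
= 5040 - 3600 + 1200 - 240 + 30 - 2
= 2428

2428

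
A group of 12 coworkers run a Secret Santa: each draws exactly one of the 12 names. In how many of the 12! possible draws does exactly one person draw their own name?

176214840

Pick the single fixed position: C(12,1) = 12 ways.
The remaining 11 must be deranged: !11 = 14684570.
Total: 12 × 14684570 = 176214840.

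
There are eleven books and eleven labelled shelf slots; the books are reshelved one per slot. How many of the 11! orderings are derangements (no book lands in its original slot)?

By inclusion-exclusion, !11 = Σ (-1)^k · 11!/k! for k=0..11
= 11! - 11!/1! + 11!/2! - 11!/3! + 11!/4! - 11!/5! + 11!/6! - 11!/7! + 11!/8! - 11!/9! + 11!/10! - 11!/11!
= 39916800 - 39916800 + 19958400 - 6652800 + 1663200 - 332640 + 55440 - 7920 + 990 - 110 + 11 - 1
= 14684570

14684570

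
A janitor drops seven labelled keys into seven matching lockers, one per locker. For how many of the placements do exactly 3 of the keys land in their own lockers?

315

Pick the 3 fixed positions: C(7,3) = 35 ways.
The remaining 4 must be deranged: !4 = 9.
Total: 35 × 9 = 315.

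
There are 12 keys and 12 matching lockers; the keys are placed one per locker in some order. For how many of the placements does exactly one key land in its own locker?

176214840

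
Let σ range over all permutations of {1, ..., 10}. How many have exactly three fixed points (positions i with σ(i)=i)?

Pick the 3 fixed positions: C(10,3) = 120 ways.
The remaining 7 must be deranged: !7 = 1854.
Total: 120 × 1854 = 222480.

222480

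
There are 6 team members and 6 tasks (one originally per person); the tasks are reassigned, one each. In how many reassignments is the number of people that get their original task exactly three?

Choose which 3 of the 6 are fixed: C(6,3) = 20.
The remaining 3 must be deranged: !3 = 2.
Total: 20 × 2 = 40.

40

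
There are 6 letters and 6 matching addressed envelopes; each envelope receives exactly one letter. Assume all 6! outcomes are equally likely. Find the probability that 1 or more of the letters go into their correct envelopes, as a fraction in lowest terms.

91/144

Favorable outcomes: Σ_{i≥1} C(6,i)·!(6-i) = 6·44 + 15·9 + 20·2 + 15·1 + 6·0 + 1·1 = 455.
Total outcomes: 6! = 720.
Probability = 455/720 = 91/144.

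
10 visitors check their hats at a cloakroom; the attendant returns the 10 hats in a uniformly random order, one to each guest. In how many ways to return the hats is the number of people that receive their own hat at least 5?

13264

Sum C(10,i)·!(10-i) for i = 5..10:
  i=5: C(10,5)·!5 = 252·44 = 11088
  i=6: C(10,6)·!4 = 210·9 = 1890
  i=7: C(10,7)·!3 = 120·2 = 240
  i=8: C(10,8)·!2 = 45·1 = 45
  i=9: C(10,9)·!1 = 10·0 = 0
  i=10: C(10,10)·!0 = 1·1 = 1
Total = 13264.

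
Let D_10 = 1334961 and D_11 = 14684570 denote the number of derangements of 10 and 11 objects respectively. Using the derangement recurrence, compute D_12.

D_12 = (12-1)·(D_11 + D_10) = 11·(14684570 + 1334961) = 11·16019531 = 176214841.

176214841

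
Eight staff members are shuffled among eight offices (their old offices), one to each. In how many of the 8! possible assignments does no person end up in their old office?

14833

!8 is the nearest integer to 8!/e.
8! = 40320, and 40320/e ≈ 14832.90, so !8 = 14833.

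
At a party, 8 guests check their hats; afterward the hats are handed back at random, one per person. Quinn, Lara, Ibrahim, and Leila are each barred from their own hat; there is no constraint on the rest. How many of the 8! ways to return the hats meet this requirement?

24024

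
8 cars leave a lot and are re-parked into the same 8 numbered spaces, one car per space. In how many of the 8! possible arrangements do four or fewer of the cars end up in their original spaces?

# with exactly i fixed is C(8,i)·!(8-i); sum over i=0..4:
  i=0: C(8,0)·!8 = 1·14833 = 14833
  i=1: C(8,1)·!7 = 8·1854 = 14832
  i=2: C(8,2)·!6 = 28·265 = 7420
  i=3: C(8,3)·!5 = 56·44 = 2464
  i=4: C(8,4)·!4 = 70·9 = 630
Total = 40179.

40179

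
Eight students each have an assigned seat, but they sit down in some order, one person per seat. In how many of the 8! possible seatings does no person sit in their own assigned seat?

The number of derangements of 8 is !8 = Σ_{k=0}^{8} (-1)^k·8!/k!
= 8! - 8!/1! + 8!/2! - 8!/3! + 8!/4! - 8!/5! + 8!/6! - 8!/7! + 8!/8!
= 40320 - 40320 + 20160 - 6720 + 1680 - 336 + 56 - 8 + 1
= 14833

14833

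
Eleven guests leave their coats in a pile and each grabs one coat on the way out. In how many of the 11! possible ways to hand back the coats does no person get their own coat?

!11 is the nearest integer to 11!/e.
11! = 39916800, and 39916800/e ≈ 14684570.08, so !11 = 14684570.

14684570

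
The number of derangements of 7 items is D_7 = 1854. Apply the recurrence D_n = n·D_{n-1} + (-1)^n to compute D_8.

D_8 = 8·1854 + 1 = 14833.

14833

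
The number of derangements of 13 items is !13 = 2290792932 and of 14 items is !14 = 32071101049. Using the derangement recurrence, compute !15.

!15 = (15-1)·(!14 + !13) = 14·(32071101049 + 2290792932) = 14·34361893981 = 481066515734.

481066515734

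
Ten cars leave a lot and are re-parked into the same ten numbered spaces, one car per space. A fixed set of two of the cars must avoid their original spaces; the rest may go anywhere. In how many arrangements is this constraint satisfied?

Inclusion-exclusion on the 2 forbidden self-matches:
Σ_{j=0}^{2} (-1)^j C(2,j)(10-j)!
= C(2,0)·10! - C(2,1)·9! + C(2,2)·8!
= 3628800 - 725760 + 40320
= 2943360

2943360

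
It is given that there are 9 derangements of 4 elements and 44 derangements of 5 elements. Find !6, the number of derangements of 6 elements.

265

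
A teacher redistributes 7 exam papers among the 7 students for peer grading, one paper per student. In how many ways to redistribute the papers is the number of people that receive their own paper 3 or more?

407

Sum C(7,i)·!(7-i) for i = 3..7:
  i=3: C(7,3)·!4 = 35·9 = 315
  i=4: C(7,4)·!3 = 35·2 = 70
  i=5: C(7,5)·!2 = 21·1 = 21
  i=6: C(7,6)·!1 = 7·0 = 0
  i=7: C(7,7)·!0 = 1·1 = 1
Total = 407.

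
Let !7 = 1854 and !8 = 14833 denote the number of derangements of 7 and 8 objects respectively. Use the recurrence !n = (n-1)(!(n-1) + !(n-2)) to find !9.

133496

!9 = (9-1)·(!8 + !7) = 8·(14833 + 1854) = 8·16687 = 133496.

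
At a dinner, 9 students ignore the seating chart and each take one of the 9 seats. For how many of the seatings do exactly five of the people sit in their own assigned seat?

1134

Choose which 5 of the 9 are fixed: C(9,5) = 126.
The other 4 form a derangement: !4 = 9.
Total: 126 × 9 = 1134.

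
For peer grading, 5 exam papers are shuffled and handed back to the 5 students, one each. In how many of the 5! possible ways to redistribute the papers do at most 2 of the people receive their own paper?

Sum C(5,i)·!(5-i) for i = 0..2:
  i=0: C(5,0)·!5 = 1·44 = 44
  i=1: C(5,1)·!4 = 5·9 = 45
  i=2: C(5,2)·!3 = 10·2 = 20
Total = 109.

109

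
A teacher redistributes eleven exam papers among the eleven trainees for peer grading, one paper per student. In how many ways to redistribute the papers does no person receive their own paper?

14684570

!11 is the nearest integer to 11!/e.
11! = 39916800, and 39916800/e ≈ 14684570.08, so !11 = 14684570.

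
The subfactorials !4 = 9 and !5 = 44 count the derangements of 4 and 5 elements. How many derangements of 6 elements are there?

265

!6 = (6-1)·(!5 + !4) = 5·(44 + 9) = 5·53 = 265.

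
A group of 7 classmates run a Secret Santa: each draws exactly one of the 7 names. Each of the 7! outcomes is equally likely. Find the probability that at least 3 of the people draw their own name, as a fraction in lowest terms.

407/5040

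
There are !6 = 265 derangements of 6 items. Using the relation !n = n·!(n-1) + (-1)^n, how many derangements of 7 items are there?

1854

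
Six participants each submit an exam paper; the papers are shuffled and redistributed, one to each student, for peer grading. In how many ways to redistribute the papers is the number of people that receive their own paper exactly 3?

40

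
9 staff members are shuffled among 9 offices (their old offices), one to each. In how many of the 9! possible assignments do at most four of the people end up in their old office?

361541

# with exactly i fixed is C(9,i)·!(9-i); sum over i=0..4:
  i=0: C(9,0)·!9 = 1·133496 = 133496
  i=1: C(9,1)·!8 = 9·14833 = 133497
  i=2: C(9,2)·!7 = 36·1854 = 66744
  i=3: C(9,3)·!6 = 84·265 = 22260
  i=4: C(9,4)·!5 = 126·44 = 5544
Total = 361541.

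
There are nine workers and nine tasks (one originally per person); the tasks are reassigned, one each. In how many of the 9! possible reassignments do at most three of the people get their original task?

355997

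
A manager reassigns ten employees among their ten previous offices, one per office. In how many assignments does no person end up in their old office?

1334961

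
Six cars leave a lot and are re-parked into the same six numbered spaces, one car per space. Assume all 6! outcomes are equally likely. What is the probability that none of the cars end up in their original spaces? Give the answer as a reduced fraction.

53/144

Favorable outcomes: !6 = 265.
Total outcomes: 6! = 720.
Probability = 265/720 = 53/144.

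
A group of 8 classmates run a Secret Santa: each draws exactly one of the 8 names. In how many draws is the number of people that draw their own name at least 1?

25487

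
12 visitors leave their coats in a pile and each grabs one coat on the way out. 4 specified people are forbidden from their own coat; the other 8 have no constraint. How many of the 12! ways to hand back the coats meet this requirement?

Let A_j be the event that the j-th constrained one is fixed. By inclusion-exclusion over the 4 events:
Σ_{j=0}^{4} (-1)^j C(4,j)(12-j)!
= C(4,0)·12! - C(4,1)·11! + C(4,2)·10! - C(4,3)·9! + C(4,4)·8!
= 479001600 - 159667200 + 21772800 - 1451520 + 40320
= 339696000

339696000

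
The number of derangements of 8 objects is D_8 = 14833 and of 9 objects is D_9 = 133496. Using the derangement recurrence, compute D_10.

1334961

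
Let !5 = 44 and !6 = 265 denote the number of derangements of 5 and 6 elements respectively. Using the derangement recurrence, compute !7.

!7 = (7-1)·(!6 + !5) = 6·(265 + 44) = 6·309 = 1854.

1854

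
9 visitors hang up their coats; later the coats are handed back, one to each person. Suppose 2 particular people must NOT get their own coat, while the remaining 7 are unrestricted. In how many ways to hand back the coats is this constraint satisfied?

Let A_j be the event that the j-th constrained one is fixed. By inclusion-exclusion over the 2 events:
Σ_{j=0}^{2} (-1)^j C(2,j)(9-j)!
= C(2,0)·9! - C(2,1)·8! + C(2,2)·7!
= 362880 - 80640 + 5040
= 287280

287280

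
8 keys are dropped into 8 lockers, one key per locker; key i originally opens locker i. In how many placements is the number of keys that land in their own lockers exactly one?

14832

Choose which one of the 8 is fixed: C(8,1) = 8.
The remaining 7 must be deranged: !7 = 1854.
Total: 8 × 1854 = 14832.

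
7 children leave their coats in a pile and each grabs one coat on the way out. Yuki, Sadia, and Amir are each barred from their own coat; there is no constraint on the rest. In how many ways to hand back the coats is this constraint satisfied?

Let A_j be the event that the j-th constrained one is fixed. By inclusion-exclusion over the 3 events:
Σ_{j=0}^{3} (-1)^j C(3,j)(7-j)!
= C(3,0)·7! - C(3,1)·6! + C(3,2)·5! - C(3,3)·4!
= 5040 - 2160 + 360 - 24
= 3216

3216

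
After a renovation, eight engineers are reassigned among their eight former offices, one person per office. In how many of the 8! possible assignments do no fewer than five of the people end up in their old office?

141

Sum C(8,i)·!(8-i) for i = 5..8:
  i=5: C(8,5)·!3 = 56·2 = 112
  i=6: C(8,6)·!2 = 28·1 = 28
  i=7: C(8,7)·!1 = 8·0 = 0
  i=8: C(8,8)·!0 = 1·1 = 1
Total = 141.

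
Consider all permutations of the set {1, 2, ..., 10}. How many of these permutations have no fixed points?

1334961

Recurrence: !10 = 9·(!9 + !8).
!10 = 9·(133496 + 14833) = 9·148329 = 1334961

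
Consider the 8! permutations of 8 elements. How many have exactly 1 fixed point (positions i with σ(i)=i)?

14832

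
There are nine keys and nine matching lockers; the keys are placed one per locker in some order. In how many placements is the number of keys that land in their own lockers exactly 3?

22260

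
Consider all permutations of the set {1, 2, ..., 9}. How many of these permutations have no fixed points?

By inclusion-exclusion, !9 = Σ (-1)^k · 9!/k! for k=0..9
= 9! - 9!/1! + 9!/2! - 9!/3! + 9!/4! - 9!/5! + 9!/6! - 9!/7! + 9!/8! - 9!/9!
= 362880 - 362880 + 181440 - 60480 + 15120 - 3024 + 504 - 72 + 9 - 1
= 133496

133496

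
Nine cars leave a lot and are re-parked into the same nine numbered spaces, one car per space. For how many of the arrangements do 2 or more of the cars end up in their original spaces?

95887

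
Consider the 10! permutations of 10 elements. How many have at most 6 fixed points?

# with exactly i fixed is C(10,i)·!(10-i); sum over i=0..6:
  i=0: C(10,0)·!10 = 1·1334961 = 1334961
  i=1: C(10,1)·!9 = 10·133496 = 1334960
  i=2: C(10,2)·!8 = 45·14833 = 667485
  i=3: C(10,3)·!7 = 120·1854 = 222480
  i=4: C(10,4)·!6 = 210·265 = 55650
  i=5: C(10,5)·!5 = 252·44 = 11088
  i=6: C(10,6)·!4 = 210·9 = 1890
Total = 3628514.

3628514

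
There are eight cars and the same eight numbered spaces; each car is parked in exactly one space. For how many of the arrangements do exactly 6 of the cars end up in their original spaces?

28

Pick the 6 fixed positions: C(8,6) = 28 ways.
The remaining 2 must be deranged: !2 = 1.
Total: 28 × 1 = 28.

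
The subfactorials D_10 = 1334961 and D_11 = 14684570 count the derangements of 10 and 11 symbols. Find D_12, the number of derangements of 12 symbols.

D_12 = (12-1)·(D_11 + D_10) = 11·(14684570 + 1334961) = 11·16019531 = 176214841.

176214841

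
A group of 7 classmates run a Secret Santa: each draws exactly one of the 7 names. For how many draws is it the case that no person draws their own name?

1854

Recurrence: !7 = 7·!6 + (-1)^7.
!7 = 7·265 - 1 = 1854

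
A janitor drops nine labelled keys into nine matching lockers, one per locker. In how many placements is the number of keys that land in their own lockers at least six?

205

Sum C(9,i)·!(9-i) for i = 6..9:
  i=6: C(9,6)·!3 = 84·2 = 168
  i=7: C(9,7)·!2 = 36·1 = 36
  i=8: C(9,8)·!1 = 9·0 = 0
  i=9: C(9,9)·!0 = 1·1 = 1
Total = 205.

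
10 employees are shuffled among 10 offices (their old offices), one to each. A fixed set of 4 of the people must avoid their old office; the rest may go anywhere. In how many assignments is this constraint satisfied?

2399760

Inclusion-exclusion on the 4 forbidden self-matches:
Σ_{j=0}^{4} (-1)^j C(4,j)(10-j)!
= C(4,0)·10! - C(4,1)·9! + C(4,2)·8! - C(4,3)·7! + C(4,4)·6!
= 3628800 - 1451520 + 241920 - 20160 + 720
= 2399760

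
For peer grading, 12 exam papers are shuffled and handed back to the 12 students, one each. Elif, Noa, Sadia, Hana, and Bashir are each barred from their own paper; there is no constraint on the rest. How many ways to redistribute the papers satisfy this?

312273360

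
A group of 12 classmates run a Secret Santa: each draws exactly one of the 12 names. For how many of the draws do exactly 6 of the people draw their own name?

244860

Choose which 6 of the 12 are fixed: C(12,6) = 924.
The other 6 form a derangement: !6 = 265.
Total: 924 × 265 = 244860.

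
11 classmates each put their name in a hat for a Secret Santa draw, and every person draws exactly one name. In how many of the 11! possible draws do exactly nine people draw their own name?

55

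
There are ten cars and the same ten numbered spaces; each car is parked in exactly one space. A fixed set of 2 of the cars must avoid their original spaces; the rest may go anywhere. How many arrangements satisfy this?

2943360

Let A_j be the event that the j-th constrained one is fixed. By inclusion-exclusion over the 2 events:
Σ_{j=0}^{2} (-1)^j C(2,j)(10-j)!
= C(2,0)·10! - C(2,1)·9! + C(2,2)·8!
= 3628800 - 725760 + 40320
= 2943360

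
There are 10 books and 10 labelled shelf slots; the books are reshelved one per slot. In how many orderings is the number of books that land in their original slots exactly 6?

1890

Choose which 6 of the 10 are fixed: C(10,6) = 210.
The other 4 form a derangement: !4 = 9.
Total: 210 × 9 = 1890.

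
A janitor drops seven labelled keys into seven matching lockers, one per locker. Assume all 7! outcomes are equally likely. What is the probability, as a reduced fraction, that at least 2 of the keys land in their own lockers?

1331/5040

Favorable outcomes: Σ_{i≥2} C(7,i)·!(7-i) = 21·44 + 35·9 + 35·2 + 21·1 + 7·0 + 1·1 = 1331.
Total outcomes: 7! = 5040.
Probability = 1331/5040 = 1331/5040.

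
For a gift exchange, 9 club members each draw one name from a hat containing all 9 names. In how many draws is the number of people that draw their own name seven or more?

# with exactly i fixed is C(9,i)·!(9-i); sum over i=7..9:
  i=7: C(9,7)·!2 = 36·1 = 36
  i=8: C(9,8)·!1 = 9·0 = 0
  i=9: C(9,9)·!0 = 1·1 = 1
Total = 37.

37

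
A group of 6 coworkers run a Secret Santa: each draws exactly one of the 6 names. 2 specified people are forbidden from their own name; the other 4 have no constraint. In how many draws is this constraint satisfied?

Inclusion-exclusion on the 2 forbidden self-matches:
Σ_{j=0}^{2} (-1)^j C(2,j)(6-j)!
= C(2,0)·6! - C(2,1)·5! + C(2,2)·4!
= 720 - 240 + 24
= 504

504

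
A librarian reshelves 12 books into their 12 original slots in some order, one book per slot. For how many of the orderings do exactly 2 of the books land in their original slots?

88107426

Choose which 2 of the 12 are fixed: C(12,2) = 66.
The remaining 10 must be deranged: !10 = 1334961.
Total: 66 × 1334961 = 88107426.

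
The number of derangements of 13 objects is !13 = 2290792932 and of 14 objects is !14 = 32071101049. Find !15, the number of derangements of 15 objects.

!15 = (15-1)·(!14 + !13) = 14·(32071101049 + 2290792932) = 14·34361893981 = 481066515734.

481066515734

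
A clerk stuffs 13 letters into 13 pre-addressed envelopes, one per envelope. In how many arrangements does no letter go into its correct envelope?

2290792932

The subfactorial !13 = [13!/e] (nearest integer).
13! = 6227020800, and 6227020800/e ≈ 2290792932.07, so !13 = 2290792932.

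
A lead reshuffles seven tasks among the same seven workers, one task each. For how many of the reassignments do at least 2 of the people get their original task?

# with exactly i fixed is C(7,i)·!(7-i); sum over i=2..7:
  i=2: C(7,2)·!5 = 21·44 = 924
  i=3: C(7,3)·!4 = 35·9 = 315
  i=4: C(7,4)·!3 = 35·2 = 70
  i=5: C(7,5)·!2 = 21·1 = 21
  i=6: C(7,6)·!1 = 7·0 = 0
  i=7: C(7,7)·!0 = 1·1 = 1
Total = 1331.

1331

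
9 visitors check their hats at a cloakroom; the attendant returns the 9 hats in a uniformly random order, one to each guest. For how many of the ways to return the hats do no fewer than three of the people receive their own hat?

29143

Sum C(9,i)·!(9-i) for i = 3..9:
  i=3: C(9,3)·!6 = 84·265 = 22260
  i=4: C(9,4)·!5 = 126·44 = 5544
  i=5: C(9,5)·!4 = 126·9 = 1134
  i=6: C(9,6)·!3 = 84·2 = 168
  i=7: C(9,7)·!2 = 36·1 = 36
  i=8: C(9,8)·!1 = 9·0 = 0
  i=9: C(9,9)·!0 = 1·1 = 1
Total = 29143.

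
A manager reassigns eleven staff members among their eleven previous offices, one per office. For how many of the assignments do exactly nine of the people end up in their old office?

55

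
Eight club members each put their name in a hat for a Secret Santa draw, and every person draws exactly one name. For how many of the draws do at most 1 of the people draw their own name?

29665

# with exactly i fixed is C(8,i)·!(8-i); sum over i=0..1:
  i=0: C(8,0)·!8 = 1·14833 = 14833
  i=1: C(8,1)·!7 = 8·1854 = 14832
Total = 29665.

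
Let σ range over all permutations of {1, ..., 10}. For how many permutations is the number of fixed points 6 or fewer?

3628514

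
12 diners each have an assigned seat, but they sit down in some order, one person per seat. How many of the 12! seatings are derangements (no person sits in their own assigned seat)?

Use !n = (n-1)(!(n-1) + !(n-2)).
!12 = 11·(14684570 + 1334961) = 11·16019531 = 176214841

176214841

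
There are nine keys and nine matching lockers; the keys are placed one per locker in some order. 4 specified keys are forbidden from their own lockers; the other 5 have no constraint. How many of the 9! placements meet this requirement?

Inclusion-exclusion on the 4 forbidden self-matches:
Σ_{j=0}^{4} (-1)^j C(4,j)(9-j)!
= C(4,0)·9! - C(4,1)·8! + C(4,2)·7! - C(4,3)·6! + C(4,4)·5!
= 362880 - 161280 + 30240 - 2880 + 120
= 229080

229080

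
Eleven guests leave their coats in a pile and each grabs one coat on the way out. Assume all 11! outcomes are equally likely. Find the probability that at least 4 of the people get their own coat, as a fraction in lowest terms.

Favorable outcomes: Σ_{i≥4} C(11,i)·!(11-i) = 330·1854 + 462·265 + 462·44 + 330·9 + 165·2 + 55·1 + 11·0 + 1·1 = 757934.
Total outcomes: 11! = 39916800.
Probability = 757934/39916800 = 378967/19958400.

378967/19958400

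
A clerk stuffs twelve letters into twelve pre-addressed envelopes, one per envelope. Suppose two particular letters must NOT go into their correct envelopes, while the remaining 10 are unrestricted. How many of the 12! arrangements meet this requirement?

Let A_j be the event that the j-th constrained one is fixed. By inclusion-exclusion over the 2 events:
Σ_{j=0}^{2} (-1)^j C(2,j)(12-j)!
= C(2,0)·12! - C(2,1)·11! + C(2,2)·10!
= 479001600 - 79833600 + 3628800
= 402796800

402796800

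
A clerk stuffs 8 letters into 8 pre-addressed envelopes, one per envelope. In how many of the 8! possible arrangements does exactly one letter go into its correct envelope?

14832

Pick the single fixed position: C(8,1) = 8 ways.
The remaining 7 must be deranged: !7 = 1854.
Total: 8 × 1854 = 14832.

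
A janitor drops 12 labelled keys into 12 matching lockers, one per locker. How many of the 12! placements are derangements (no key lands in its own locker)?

176214841

The number of derangements of 12 is !12 = Σ_{k=0}^{12} (-1)^k·12!/k!
= 12! - 12!/1! + 12!/2! - 12!/3! + 12!/4! - 12!/5! + 12!/6! - 12!/7! + 12!/8! - 12!/9! + 12!/10! - 12!/11! + 12!/12!
= 479001600 - 479001600 + 239500800 - 79833600 + 19958400 - 3991680 + 665280 - 95040 + 11880 - 1320 + 132 - 12 + 1
= 176214841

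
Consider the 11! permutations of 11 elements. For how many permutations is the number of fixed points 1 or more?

25232230

Sum C(11,i)·!(11-i) for i = 1..11:
  i=1: C(11,1)·!10 = 11·1334961 = 14684571
  i=2: C(11,2)·!9 = 55·133496 = 7342280
  i=3: C(11,3)·!8 = 165·14833 = 2447445
  i=4: C(11,4)·!7 = 330·1854 = 611820
  i=5: C(11,5)·!6 = 462·265 = 122430
  i=6: C(11,6)·!5 = 462·44 = 20328
  i=7: C(11,7)·!4 = 330·9 = 2970
  i=8: C(11,8)·!3 = 165·2 = 330
  i=9: C(11,9)·!2 = 55·1 = 55
  i=10: C(11,10)·!1 = 11·0 = 0
  i=11: C(11,11)·!0 = 1·1 = 1
Total = 25232230.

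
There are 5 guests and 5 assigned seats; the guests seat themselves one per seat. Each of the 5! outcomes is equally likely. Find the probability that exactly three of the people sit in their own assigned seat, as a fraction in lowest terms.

Favorable outcomes: C(5,3)·!2 = 10·1 = 10.
Total outcomes: 5! = 120.
Probability = 10/120 = 1/12.

1/12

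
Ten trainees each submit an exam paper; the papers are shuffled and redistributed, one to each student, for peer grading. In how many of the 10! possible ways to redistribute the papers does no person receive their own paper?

1334961

Use !n = n·!(n-1) + (-1)^n.
!10 = 10·133496 + 1 = 1334961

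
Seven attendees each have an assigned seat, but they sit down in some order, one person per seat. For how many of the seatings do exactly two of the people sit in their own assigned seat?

924

Pick the 2 fixed positions: C(7,2) = 21 ways.
The remaining 5 must be deranged: !5 = 44.
Total: 21 × 44 = 924.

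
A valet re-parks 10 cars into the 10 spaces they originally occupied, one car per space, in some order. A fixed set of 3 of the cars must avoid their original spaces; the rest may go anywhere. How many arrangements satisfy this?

Inclusion-exclusion on the 3 forbidden self-matches:
Σ_{j=0}^{3} (-1)^j C(3,j)(10-j)!
= C(3,0)·10! - C(3,1)·9! + C(3,2)·8! - C(3,3)·7!
= 3628800 - 1088640 + 120960 - 5040
= 2656080

2656080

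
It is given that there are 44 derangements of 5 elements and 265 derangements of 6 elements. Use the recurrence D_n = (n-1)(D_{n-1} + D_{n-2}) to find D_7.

D_7 = (7-1)·(D_6 + D_5) = 6·(265 + 44) = 6·309 = 1854.

1854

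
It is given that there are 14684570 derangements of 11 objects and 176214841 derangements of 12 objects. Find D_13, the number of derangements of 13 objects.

D_13 = (13-1)·(D_12 + D_11) = 12·(176214841 + 14684570) = 12·190899411 = 2290792932.

2290792932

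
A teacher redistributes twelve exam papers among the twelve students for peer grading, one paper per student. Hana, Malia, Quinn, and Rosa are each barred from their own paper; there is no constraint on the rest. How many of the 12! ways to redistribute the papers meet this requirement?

Let A_j be the event that the j-th constrained one is fixed. By inclusion-exclusion over the 4 events:
Σ_{j=0}^{4} (-1)^j C(4,j)(12-j)!
= C(4,0)·12! - C(4,1)·11! + C(4,2)·10! - C(4,3)·9! + C(4,4)·8!
= 479001600 - 159667200 + 21772800 - 1451520 + 40320
= 339696000

339696000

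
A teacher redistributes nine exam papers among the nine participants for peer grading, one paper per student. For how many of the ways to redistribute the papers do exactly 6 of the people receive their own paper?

168

Pick the 6 fixed positions: C(9,6) = 84 ways.
The remaining 3 must be deranged: !3 = 2.
Total: 84 × 2 = 168.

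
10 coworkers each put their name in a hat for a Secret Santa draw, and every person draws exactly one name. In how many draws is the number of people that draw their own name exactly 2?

Choose which 2 of the 10 are fixed: C(10,2) = 45.
The other 8 form a derangement: !8 = 14833.
Total: 45 × 14833 = 667485.

667485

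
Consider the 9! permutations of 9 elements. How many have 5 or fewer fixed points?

362675

Sum C(9,i)·!(9-i) for i = 0..5:
  i=0: C(9,0)·!9 = 1·133496 = 133496
  i=1: C(9,1)·!8 = 9·14833 = 133497
  i=2: C(9,2)·!7 = 36·1854 = 66744
  i=3: C(9,3)·!6 = 84·265 = 22260
  i=4: C(9,4)·!5 = 126·44 = 5544
  i=5: C(9,5)·!4 = 126·9 = 1134
Total = 362675.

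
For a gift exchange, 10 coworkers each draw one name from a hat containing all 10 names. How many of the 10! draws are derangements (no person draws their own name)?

1334961

!10 is the nearest integer to 10!/e.
10! = 3628800, and 3628800/e ≈ 1334960.92, so !10 = 1334961.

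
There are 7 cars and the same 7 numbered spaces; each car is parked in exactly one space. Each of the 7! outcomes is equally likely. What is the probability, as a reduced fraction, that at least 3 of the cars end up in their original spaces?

407/5040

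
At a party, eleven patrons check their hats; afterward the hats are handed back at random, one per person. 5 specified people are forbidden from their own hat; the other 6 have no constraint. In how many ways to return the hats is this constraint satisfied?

Inclusion-exclusion on the 5 forbidden self-matches:
Σ_{j=0}^{5} (-1)^j C(5,j)(11-j)!
= C(5,0)·11! - C(5,1)·10! + C(5,2)·9! - C(5,3)·8! + C(5,4)·7! - C(5,5)·6!
= 39916800 - 18144000 + 3628800 - 403200 + 25200 - 720
= 25022880

25022880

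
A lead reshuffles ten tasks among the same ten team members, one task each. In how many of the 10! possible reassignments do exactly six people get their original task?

Pick the 6 fixed positions: C(10,6) = 210 ways.
The remaining 4 must be deranged: !4 = 9.
Total: 210 × 9 = 1890.

1890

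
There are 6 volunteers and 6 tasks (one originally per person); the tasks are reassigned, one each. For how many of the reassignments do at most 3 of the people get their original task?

704

Sum C(6,i)·!(6-i) for i = 0..3:
  i=0: C(6,0)·!6 = 1·265 = 265
  i=1: C(6,1)·!5 = 6·44 = 264
  i=2: C(6,2)·!4 = 15·9 = 135
  i=3: C(6,3)·!3 = 20·2 = 40
Total = 704.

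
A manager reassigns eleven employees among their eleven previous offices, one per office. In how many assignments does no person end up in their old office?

14684570

!11 is the nearest integer to 11!/e.
11! = 39916800, and 39916800/e ≈ 14684570.08, so !11 = 14684570.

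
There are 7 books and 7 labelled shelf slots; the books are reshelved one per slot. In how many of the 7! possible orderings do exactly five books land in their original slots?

Pick the 5 fixed positions: C(7,5) = 21 ways.
The other 2 form a derangement: !2 = 1.
Total: 21 × 1 = 21.

21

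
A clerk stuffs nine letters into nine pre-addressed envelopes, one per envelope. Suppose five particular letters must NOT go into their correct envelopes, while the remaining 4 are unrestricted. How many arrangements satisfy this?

205056

Inclusion-exclusion on the 5 forbidden self-matches:
Σ_{j=0}^{5} (-1)^j C(5,j)(9-j)!
= C(5,0)·9! - C(5,1)·8! + C(5,2)·7! - C(5,3)·6! + C(5,4)·5! - C(5,5)·4!
= 362880 - 201600 + 50400 - 7200 + 600 - 24
= 205056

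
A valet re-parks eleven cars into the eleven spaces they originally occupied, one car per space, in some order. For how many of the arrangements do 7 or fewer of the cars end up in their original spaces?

39916414

# with exactly i fixed is C(11,i)·!(11-i); sum over i=0..7:
  i=0: C(11,0)·!11 = 1·14684570 = 14684570
  i=1: C(11,1)·!10 = 11·1334961 = 14684571
  i=2: C(11,2)·!9 = 55·133496 = 7342280
  i=3: C(11,3)·!8 = 165·14833 = 2447445
  i=4: C(11,4)·!7 = 330·1854 = 611820
  i=5: C(11,5)·!6 = 462·265 = 122430
  i=6: C(11,6)·!5 = 462·44 = 20328
  i=7: C(11,7)·!4 = 330·9 = 2970
Total = 39916414.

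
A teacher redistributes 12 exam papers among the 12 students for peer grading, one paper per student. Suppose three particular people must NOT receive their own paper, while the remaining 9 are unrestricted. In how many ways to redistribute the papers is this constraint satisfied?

Let A_j be the event that the j-th constrained one is fixed. By inclusion-exclusion over the 3 events:
Σ_{j=0}^{3} (-1)^j C(3,j)(12-j)!
= C(3,0)·12! - C(3,1)·11! + C(3,2)·10! - C(3,3)·9!
= 479001600 - 119750400 + 10886400 - 362880
= 369774720

369774720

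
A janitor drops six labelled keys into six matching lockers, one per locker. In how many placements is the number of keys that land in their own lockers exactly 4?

15

Choose which 4 of the 6 are fixed: C(6,4) = 15.
The other 2 form a derangement: !2 = 1.
Total: 15 × 1 = 15.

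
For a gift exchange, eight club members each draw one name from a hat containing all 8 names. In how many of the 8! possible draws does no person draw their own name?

14833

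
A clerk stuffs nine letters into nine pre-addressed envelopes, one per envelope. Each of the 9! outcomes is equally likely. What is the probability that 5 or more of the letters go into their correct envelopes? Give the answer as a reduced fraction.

Favorable outcomes: Σ_{i≥5} C(9,i)·!(9-i) = 126·9 + 84·2 + 36·1 + 9·0 + 1·1 = 1339.
Total outcomes: 9! = 362880.
Probability = 1339/362880 = 1339/362880.

1339/362880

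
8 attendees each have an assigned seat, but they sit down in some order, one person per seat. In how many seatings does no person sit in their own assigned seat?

!8 = 8! · Σ_{k=0}^{8} (-1)^k/k!
= 8! - 8!/1! + 8!/2! - 8!/3! + 8!/4! - 8!/5! + 8!/6! - 8!/7! + 8!/8!
= 40320 - 40320 + 20160 - 6720 + 1680 - 336 + 56 - 8 + 1
= 14833

14833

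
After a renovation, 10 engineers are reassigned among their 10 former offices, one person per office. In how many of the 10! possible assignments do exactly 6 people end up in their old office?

Choose which 6 of the 10 are fixed: C(10,6) = 210.
The remaining 4 must be deranged: !4 = 9.
Total: 210 × 9 = 1890.

1890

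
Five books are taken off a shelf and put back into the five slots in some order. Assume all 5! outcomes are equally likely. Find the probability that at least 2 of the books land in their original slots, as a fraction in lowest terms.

Favorable outcomes: Σ_{i≥2} C(5,i)·!(5-i) = 10·2 + 10·1 + 5·0 + 1·1 = 31.
Total outcomes: 5! = 120.
Probability = 31/120 = 31/120.

31/120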